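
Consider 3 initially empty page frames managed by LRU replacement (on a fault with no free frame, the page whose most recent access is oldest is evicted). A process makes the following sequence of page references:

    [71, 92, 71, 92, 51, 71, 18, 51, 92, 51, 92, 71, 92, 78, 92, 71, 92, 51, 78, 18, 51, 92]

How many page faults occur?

71 -> fault, frames {71}
92 -> fault, frames {71,92}
71 -> hit
92 -> hit
51 -> fault, frames {71,92,51}
71 -> hit
18 -> fault, evict 92, frames {51,71,18}
51 -> hit
92 -> fault, evict 71, frames {18,51,92}
51 -> hit
92 -> hit
71 -> fault, evict 18, frames {51,92,71}
92 -> hit
78 -> fault, evict 51, frames {71,92,78}
92 -> hit
71 -> hit
92 -> hit
51 -> fault, evict 78, frames {71,92,51}
78 -> fault, evict 71, frames {92,51,78}
18 -> fault, evict 92, frames {51,78,18}
51 -> hit
92 -> fault, evict 78, frames {18,51,92}
Page faults: 11.

11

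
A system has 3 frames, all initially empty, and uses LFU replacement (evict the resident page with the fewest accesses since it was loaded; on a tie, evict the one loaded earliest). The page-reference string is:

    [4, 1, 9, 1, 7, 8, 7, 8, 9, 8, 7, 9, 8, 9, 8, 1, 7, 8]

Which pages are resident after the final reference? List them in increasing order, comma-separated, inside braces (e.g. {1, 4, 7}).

{7, 8, 9}

4 -> fault, frames [4]
1 -> fault, frames [4, 1]
9 -> fault, frames [4, 1, 9]
1 -> hit
7 -> fault, evict 4, frames [1, 9, 7]
8 -> fault, evict 9, frames [1, 7, 8]
7 -> hit
8 -> hit
9 -> fault, evict 1, frames [7, 8, 9]
8 -> hit
7 -> hit
9 -> hit
8 -> hit
9 -> hit
8 -> hit
1 -> fault, evict 7, frames [8, 9, 1]
7 -> fault, evict 1, frames [8, 9, 7]
8 -> hit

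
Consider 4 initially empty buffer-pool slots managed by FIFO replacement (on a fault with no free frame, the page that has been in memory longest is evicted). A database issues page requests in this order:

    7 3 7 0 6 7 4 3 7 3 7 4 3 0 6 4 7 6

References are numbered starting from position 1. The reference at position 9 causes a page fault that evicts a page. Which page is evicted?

pos 1: 7 → miss, frames [7]
pos 2: 3 → miss, frames [7, 3]
pos 3: 7 → hit
pos 4: 0 → miss, frames [7, 3, 0]
pos 5: 6 → miss, frames [7, 3, 0, 6]
pos 6: 7 → hit
pos 7: 4 → miss, evict 7, frames [3, 0, 6, 4]
pos 8: 3 → hit
pos 9: 7 → miss, evict 3, frames [0, 6, 4, 7]
At position 9, page 3 is evicted.

3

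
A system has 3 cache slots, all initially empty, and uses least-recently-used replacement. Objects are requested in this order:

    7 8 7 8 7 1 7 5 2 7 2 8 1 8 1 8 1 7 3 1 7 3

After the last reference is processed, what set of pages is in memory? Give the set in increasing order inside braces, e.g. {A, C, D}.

{1, 3, 7}

7 → fault, frames [7]
8 → fault, frames [7, 8]
7 → hit
8 → hit
7 → hit
1 → fault, frames [8, 7, 1]
7 → hit
5 → fault, evict 8, frames [1, 7, 5]
2 → fault, evict 1, frames [7, 5, 2]
7 → hit
2 → hit
8 → fault, evict 5, frames [7, 2, 8]
1 → fault, evict 7, frames [2, 8, 1]
8 → hit
1 → hit
8 → hit
1 → hit
7 → fault, evict 2, frames [8, 1, 7]
3 → fault, evict 8, frames [1, 7, 3]
1 → hit
7 → hit
3 → hit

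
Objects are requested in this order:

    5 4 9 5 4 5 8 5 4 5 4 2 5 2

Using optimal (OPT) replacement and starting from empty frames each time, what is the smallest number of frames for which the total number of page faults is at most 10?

2

f=1: 14 faults
f=2: 7 faults
f=3: 5 faults
f=4: 5 faults
f=5: 5 faults
Smallest f with faults ≤ 10 is 2.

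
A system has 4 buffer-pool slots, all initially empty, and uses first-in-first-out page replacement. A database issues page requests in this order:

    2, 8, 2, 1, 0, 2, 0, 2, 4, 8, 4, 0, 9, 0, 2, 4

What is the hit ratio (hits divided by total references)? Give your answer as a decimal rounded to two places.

0.56

2 -> fault, frames {2}
8 -> fault, frames {2,8}
2 -> hit
1 -> fault, frames {2,8,1}
0 -> fault, frames {2,8,1,0}
2 -> hit
0 -> hit
2 -> hit
4 -> fault, evict 2, frames {8,1,0,4}
8 -> hit
4 -> hit
0 -> hit
9 -> fault, evict 8, frames {1,0,4,9}
0 -> hit
2 -> fault, evict 1, frames {0,4,9,2}
4 -> hit
Hits: 9 of 16 references → 9/16 = 0.5625.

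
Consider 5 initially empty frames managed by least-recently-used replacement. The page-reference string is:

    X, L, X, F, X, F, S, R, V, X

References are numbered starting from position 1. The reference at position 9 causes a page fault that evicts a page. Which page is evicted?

L

pos 1: X -> fault, frames [X]
pos 2: L -> fault, frames [X, L]
pos 3: X -> hit
pos 4: F -> fault, frames [L, X, F]
pos 5: X -> hit
pos 6: F -> hit
pos 7: S -> fault, frames [L, X, F, S]
pos 8: R -> fault, frames [L, X, F, S, R]
pos 9: V -> fault, evict L, frames [X, F, S, R, V]
At position 9, page L is evicted.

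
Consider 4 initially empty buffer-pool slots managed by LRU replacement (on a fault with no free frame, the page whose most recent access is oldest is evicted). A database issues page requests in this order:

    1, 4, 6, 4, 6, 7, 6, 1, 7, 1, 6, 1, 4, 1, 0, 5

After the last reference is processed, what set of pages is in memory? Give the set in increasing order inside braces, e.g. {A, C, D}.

1 -> miss, frames [1]
4 -> miss, frames [1, 4]
6 -> miss, frames [1, 4, 6]
4 -> hit
6 -> hit
7 -> miss, frames [1, 4, 6, 7]
6 -> hit
1 -> hit
7 -> hit
1 -> hit
6 -> hit
1 -> hit
4 -> hit
1 -> hit
0 -> miss, evict 7, frames [6, 4, 1, 0]
5 -> miss, evict 6, frames [4, 1, 0, 5]

{0, 1, 4, 5}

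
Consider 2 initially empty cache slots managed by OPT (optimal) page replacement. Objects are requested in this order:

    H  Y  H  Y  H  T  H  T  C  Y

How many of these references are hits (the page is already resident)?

5

H: fault, frames {H}
Y: fault, frames {H,Y}
H: hit
Y: hit
H: hit
T: fault, evict Y, frames {H,T}
H: hit
T: hit
C: fault, evict T, frames {H,C}
Y: fault, evict C, frames {H,Y}
Hits: 5.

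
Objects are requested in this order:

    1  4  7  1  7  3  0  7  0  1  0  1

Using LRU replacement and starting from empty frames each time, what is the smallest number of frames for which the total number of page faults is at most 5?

f=1: 12 faults
f=2: 8 faults
f=3: 6 faults
f=4: 5 faults
f=5: 5 faults
Smallest f with faults ≤ 5 is 4.

4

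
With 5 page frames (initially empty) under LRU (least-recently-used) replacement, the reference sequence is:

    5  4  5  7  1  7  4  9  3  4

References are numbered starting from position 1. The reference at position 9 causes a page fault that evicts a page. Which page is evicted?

pos 1: 5: miss, frames [5]
pos 2: 4: miss, frames [5, 4]
pos 3: 5: hit
pos 4: 7: miss, frames [4, 5, 7]
pos 5: 1: miss, frames [4, 5, 7, 1]
pos 6: 7: hit
pos 7: 4: hit
pos 8: 9: miss, frames [5, 1, 7, 4, 9]
pos 9: 3: miss, evict 5, frames [1, 7, 4, 9, 3]
At position 9, page 5 is evicted.

5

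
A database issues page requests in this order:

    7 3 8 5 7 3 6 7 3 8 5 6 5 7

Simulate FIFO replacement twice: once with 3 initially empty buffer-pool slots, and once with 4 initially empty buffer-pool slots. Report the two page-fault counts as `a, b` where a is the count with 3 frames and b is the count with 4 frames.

3 frames: F F F F F F F . . F F . . F → 10 faults.
4 frames: F F F F . . F F F F F F . F → 11 faults.
11 > 10: adding a frame increased faults — Belady's anomaly.

10, 11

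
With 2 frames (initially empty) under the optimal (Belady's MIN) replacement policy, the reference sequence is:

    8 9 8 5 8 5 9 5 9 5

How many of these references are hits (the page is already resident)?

6

8 -> miss, frames (8)
9 -> miss, frames (8 9)
8 -> hit
5 -> miss, evict 9, frames (8 5)
8 -> hit
5 -> hit
9 -> miss, evict 8, frames (5 9)
5 -> hit
9 -> hit
5 -> hit
Hits: 6.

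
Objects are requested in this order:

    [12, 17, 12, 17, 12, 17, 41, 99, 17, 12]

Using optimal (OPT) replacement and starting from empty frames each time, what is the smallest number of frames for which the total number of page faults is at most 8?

2

f=1: 10 faults
f=2: 5 faults
f=3: 4 faults
f=4: 4 faults
Smallest f with faults ≤ 8 is 2.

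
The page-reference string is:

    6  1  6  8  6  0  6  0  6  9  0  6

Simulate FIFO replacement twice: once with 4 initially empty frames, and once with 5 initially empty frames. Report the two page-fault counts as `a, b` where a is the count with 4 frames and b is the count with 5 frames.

6, 5

4 frames: F F . F . F . . . F . F → 6 faults.
5 frames: F F . F . F . . . F . . → 5 faults.
5 < 6: adding a frame reduced faults, as is typical.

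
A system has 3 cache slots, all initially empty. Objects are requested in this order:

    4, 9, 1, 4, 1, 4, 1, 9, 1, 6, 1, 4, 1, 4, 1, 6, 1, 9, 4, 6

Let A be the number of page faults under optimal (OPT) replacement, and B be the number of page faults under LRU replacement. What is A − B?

-3

Under OPT: F F F . . . . . . F . . . . . . . F . . → 5 faults.
Under LRU: F F F . . . . . . F . F . . . . . F F F → 8 faults.
A − B = 5 − 8 = -3.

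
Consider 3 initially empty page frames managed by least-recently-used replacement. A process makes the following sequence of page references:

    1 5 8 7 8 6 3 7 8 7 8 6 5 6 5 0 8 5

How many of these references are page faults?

1 → miss, frames (1)
5 → miss, frames (1 5)
8 → miss, frames (1 5 8)
7 → miss, evict 1, frames (5 8 7)
8 → hit
6 → miss, evict 5, frames (7 8 6)
3 → miss, evict 7, frames (8 6 3)
7 → miss, evict 8, frames (6 3 7)
8 → miss, evict 6, frames (3 7 8)
7 → hit
8 → hit
6 → miss, evict 3, frames (7 8 6)
5 → miss, evict 7, frames (8 6 5)
6 → hit
5 → hit
0 → miss, evict 8, frames (6 5 0)
8 → miss, evict 6, frames (5 0 8)
5 → hit
Page faults: 12.

12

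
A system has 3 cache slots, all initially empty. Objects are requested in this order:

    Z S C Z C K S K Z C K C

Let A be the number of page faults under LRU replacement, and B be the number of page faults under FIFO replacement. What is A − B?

2

Under LRU: F F F . . F F . F F . . → 7 faults.
Under FIFO: F F F . . F . . F . . . → 5 faults.
A − B = 7 − 5 = 2.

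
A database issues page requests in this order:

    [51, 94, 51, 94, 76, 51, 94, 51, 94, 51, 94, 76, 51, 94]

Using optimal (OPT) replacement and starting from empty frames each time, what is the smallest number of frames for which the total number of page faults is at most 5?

3

f=1: 14 faults
f=2: 6 faults
f=3: 3 faults
Smallest f with faults ≤ 5 is 3.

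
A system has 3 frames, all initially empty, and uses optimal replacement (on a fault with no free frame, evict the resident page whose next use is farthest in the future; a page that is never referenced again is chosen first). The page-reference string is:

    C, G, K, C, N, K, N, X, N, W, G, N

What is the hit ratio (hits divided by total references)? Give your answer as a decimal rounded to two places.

C: fault, frames [C]
G: fault, frames [C, G]
K: fault, frames [C, G, K]
C: hit
N: fault, evict C, frames [G, K, N]
K: hit
N: hit
X: fault, evict K, frames [G, N, X]
N: hit
W: fault, evict X, frames [G, N, W]
G: hit
N: hit
Hits: 6 of 12 references → 6/12 = 0.5000.

0.50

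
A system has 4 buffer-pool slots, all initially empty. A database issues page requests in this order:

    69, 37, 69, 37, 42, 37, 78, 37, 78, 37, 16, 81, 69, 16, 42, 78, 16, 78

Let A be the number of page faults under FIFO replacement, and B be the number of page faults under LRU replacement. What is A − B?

Under FIFO: F F . . F . F . . . F F F . F F F . → 10 faults.
Under LRU: F F . . F . F . . . F F F . F F . . → 9 faults.
A − B = 10 − 9 = 1.

1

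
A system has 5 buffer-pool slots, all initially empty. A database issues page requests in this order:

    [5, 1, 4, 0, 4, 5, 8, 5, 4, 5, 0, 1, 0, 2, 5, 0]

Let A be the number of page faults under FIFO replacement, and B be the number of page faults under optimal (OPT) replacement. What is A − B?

Under FIFO: F F F F . . F . . . . . . F F . → 7 faults.
Under OPT: F F F F . . F . . . . . . F . . → 6 faults.
A − B = 7 − 6 = 1.

1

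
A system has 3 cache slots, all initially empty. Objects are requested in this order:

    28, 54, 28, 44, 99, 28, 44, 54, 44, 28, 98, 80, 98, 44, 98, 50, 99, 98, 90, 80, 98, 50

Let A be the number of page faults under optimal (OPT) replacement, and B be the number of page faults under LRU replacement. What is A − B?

Under OPT: F F . F F . . F . . F F . . . F F . F . . F → 11 faults.
Under LRU: F F . F F . . F . . F F . F . F F . F F . F → 13 faults.
A − B = 11 − 13 = -2.

-2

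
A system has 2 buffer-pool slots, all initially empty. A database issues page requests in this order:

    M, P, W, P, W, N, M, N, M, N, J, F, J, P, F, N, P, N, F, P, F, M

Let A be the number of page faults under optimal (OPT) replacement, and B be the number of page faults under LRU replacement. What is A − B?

-3

Under OPT: F F F . . F F . . . F F . F . F . . F . . F → 11 faults.
Under LRU: F F F . . F F . . . F F . F F F F . F F . F → 14 faults.
A − B = 11 − 14 = -3.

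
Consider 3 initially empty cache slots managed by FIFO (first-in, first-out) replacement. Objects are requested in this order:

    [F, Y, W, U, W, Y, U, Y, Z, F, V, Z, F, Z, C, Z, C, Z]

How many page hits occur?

F -> miss, frames [F]
Y -> miss, frames [F, Y]
W -> miss, frames [F, Y, W]
U -> miss, evict F, frames [Y, W, U]
W -> hit
Y -> hit
U -> hit
Y -> hit
Z -> miss, evict Y, frames [W, U, Z]
F -> miss, evict W, frames [U, Z, F]
V -> miss, evict U, frames [Z, F, V]
Z -> hit
F -> hit
Z -> hit
C -> miss, evict Z, frames [F, V, C]
Z -> miss, evict F, frames [V, C, Z]
C -> hit
Z -> hit
Hits: 9.

9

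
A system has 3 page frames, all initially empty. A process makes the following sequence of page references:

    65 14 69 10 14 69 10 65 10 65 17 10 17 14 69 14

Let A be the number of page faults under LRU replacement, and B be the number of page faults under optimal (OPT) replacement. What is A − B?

Under LRU: F F F F . . . F . . F . . F F . → 8 faults.
Under OPT: F F F F . . . F . . F . . . F . → 7 faults.
A − B = 8 − 7 = 1.

1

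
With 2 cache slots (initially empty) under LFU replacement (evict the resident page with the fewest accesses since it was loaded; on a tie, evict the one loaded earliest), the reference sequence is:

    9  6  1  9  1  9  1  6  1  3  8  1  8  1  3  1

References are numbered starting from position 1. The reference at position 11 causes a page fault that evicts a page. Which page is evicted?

3

pos 1: 9 -> miss, frames (9)
pos 2: 6 -> miss, frames (9 6)
pos 3: 1 -> miss, evict 9, frames (6 1)
pos 4: 9 -> miss, evict 6, frames (1 9)
pos 5: 1 -> hit
pos 6: 9 -> hit
pos 7: 1 -> hit
pos 8: 6 -> miss, evict 9, frames (1 6)
pos 9: 1 -> hit
pos 10: 3 -> miss, evict 6, frames (1 3)
pos 11: 8 -> miss, evict 3, frames (1 8)
At position 11, page 3 is evicted.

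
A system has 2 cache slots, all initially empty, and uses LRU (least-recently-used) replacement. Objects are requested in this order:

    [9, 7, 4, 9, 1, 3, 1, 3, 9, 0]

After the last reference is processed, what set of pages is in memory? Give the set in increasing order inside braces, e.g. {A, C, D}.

{0, 9}

9 → fault, frames [9]
7 → fault, frames [9, 7]
4 → fault, evict 9, frames [7, 4]
9 → fault, evict 7, frames [4, 9]
1 → fault, evict 4, frames [9, 1]
3 → fault, evict 9, frames [1, 3]
1 → hit
3 → hit
9 → fault, evict 1, frames [3, 9]
0 → fault, evict 3, frames [9, 0]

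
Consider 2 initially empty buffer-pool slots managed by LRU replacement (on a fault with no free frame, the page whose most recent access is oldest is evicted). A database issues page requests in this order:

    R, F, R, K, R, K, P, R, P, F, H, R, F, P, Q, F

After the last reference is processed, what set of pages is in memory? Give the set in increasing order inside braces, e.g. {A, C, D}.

R → fault, frames [R]
F → fault, frames [R, F]
R → hit
K → fault, evict F, frames [R, K]
R → hit
K → hit
P → fault, evict R, frames [K, P]
R → fault, evict K, frames [P, R]
P → hit
F → fault, evict R, frames [P, F]
H → fault, evict P, frames [F, H]
R → fault, evict F, frames [H, R]
F → fault, evict H, frames [R, F]
P → fault, evict R, frames [F, P]
Q → fault, evict F, frames [P, Q]
F → fault, evict P, frames [Q, F]

{F, Q}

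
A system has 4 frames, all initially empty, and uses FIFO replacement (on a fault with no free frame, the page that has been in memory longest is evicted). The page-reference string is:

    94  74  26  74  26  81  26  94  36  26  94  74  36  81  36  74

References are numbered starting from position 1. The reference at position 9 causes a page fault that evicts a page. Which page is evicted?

pos 1: 94: fault, frames [94]
pos 2: 74: fault, frames [94, 74]
pos 3: 26: fault, frames [94, 74, 26]
pos 4: 74: hit
pos 5: 26: hit
pos 6: 81: fault, frames [94, 74, 26, 81]
pos 7: 26: hit
pos 8: 94: hit
pos 9: 36: fault, evict 94, frames [74, 26, 81, 36]
At position 9, page 94 is evicted.

94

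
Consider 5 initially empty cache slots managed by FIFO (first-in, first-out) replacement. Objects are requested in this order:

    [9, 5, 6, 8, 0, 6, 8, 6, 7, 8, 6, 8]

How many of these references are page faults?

6

9 -> fault, frames (9)
5 -> fault, frames (9 5)
6 -> fault, frames (9 5 6)
8 -> fault, frames (9 5 6 8)
0 -> fault, frames (9 5 6 8 0)
6 -> hit
8 -> hit
6 -> hit
7 -> fault, evict 9, frames (5 6 8 0 7)
8 -> hit
6 -> hit
8 -> hit
Page faults: 6.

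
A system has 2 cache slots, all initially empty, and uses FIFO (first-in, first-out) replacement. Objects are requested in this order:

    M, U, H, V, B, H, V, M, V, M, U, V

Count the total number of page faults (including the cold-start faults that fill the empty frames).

M -> miss, frames {M}
U -> miss, frames {M,U}
H -> miss, evict M, frames {U,H}
V -> miss, evict U, frames {H,V}
B -> miss, evict H, frames {V,B}
H -> miss, evict V, frames {B,H}
V -> miss, evict B, frames {H,V}
M -> miss, evict H, frames {V,M}
V -> hit
M -> hit
U -> miss, evict V, frames {M,U}
V -> miss, evict M, frames {U,V}
Page faults: 10.

10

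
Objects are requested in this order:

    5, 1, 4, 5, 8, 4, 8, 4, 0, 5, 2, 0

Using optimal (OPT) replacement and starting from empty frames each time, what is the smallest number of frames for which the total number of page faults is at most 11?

2

f=1: 12 faults
f=2: 7 faults
f=3: 6 faults
f=4: 6 faults
f=5: 6 faults
f=6: 6 faults
Smallest f with faults ≤ 11 is 2.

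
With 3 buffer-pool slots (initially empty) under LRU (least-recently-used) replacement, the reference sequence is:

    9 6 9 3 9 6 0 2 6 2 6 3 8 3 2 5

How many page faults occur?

9

9: fault, frames (9)
6: fault, frames (9 6)
9: hit
3: fault, frames (6 9 3)
9: hit
6: hit
0: fault, evict 3, frames (9 6 0)
2: fault, evict 9, frames (6 0 2)
6: hit
2: hit
6: hit
3: fault, evict 0, frames (2 6 3)
8: fault, evict 2, frames (6 3 8)
3: hit
2: fault, evict 6, frames (8 3 2)
5: fault, evict 8, frames (3 2 5)
Page faults: 9.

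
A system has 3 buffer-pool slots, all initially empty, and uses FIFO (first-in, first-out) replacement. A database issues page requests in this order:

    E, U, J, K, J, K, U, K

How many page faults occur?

E → fault, frames (E)
U → fault, frames (E U)
J → fault, frames (E U J)
K → fault, evict E, frames (U J K)
J → hit
K → hit
U → hit
K → hit
Page faults: 4.

4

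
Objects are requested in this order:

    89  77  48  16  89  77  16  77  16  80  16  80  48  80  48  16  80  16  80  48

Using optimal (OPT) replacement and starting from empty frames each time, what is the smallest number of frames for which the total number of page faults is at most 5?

4

f=1: 20 faults
f=2: 9 faults
f=3: 6 faults
f=4: 5 faults
f=5: 5 faults
Smallest f with faults ≤ 5 is 4.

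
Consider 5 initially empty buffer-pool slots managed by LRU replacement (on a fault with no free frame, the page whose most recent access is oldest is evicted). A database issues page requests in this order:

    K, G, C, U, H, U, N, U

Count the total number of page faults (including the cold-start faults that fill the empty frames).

6

K: fault, frames [K]
G: fault, frames [K, G]
C: fault, frames [K, G, C]
U: fault, frames [K, G, C, U]
H: fault, frames [K, G, C, U, H]
U: hit
N: fault, evict K, frames [G, C, H, U, N]
U: hit
Page faults: 6.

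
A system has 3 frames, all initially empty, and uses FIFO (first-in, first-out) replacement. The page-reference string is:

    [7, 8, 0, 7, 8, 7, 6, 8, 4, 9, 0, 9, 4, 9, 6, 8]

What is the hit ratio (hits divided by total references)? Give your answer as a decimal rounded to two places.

0.44

7 → fault, frames [7]
8 → fault, frames [7, 8]
0 → fault, frames [7, 8, 0]
7 → hit
8 → hit
7 → hit
6 → fault, evict 7, frames [8, 0, 6]
8 → hit
4 → fault, evict 8, frames [0, 6, 4]
9 → fault, evict 0, frames [6, 4, 9]
0 → fault, evict 6, frames [4, 9, 0]
9 → hit
4 → hit
9 → hit
6 → fault, evict 4, frames [9, 0, 6]
8 → fault, evict 9, frames [0, 6, 8]
Hits: 7 of 16 references → 7/16 = 0.4375.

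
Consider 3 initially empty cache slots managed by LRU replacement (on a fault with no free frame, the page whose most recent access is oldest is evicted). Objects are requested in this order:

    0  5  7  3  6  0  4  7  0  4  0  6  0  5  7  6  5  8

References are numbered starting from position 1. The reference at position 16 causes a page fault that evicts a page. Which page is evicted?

pos 1: 0: miss, frames [0]
pos 2: 5: miss, frames [0, 5]
pos 3: 7: miss, frames [0, 5, 7]
pos 4: 3: miss, evict 0, frames [5, 7, 3]
pos 5: 6: miss, evict 5, frames [7, 3, 6]
pos 6: 0: miss, evict 7, frames [3, 6, 0]
pos 7: 4: miss, evict 3, frames [6, 0, 4]
pos 8: 7: miss, evict 6, frames [0, 4, 7]
pos 9: 0: hit
pos 10: 4: hit
pos 11: 0: hit
pos 12: 6: miss, evict 7, frames [4, 0, 6]
pos 13: 0: hit
pos 14: 5: miss, evict 4, frames [6, 0, 5]
pos 15: 7: miss, evict 6, frames [0, 5, 7]
pos 16: 6: miss, evict 0, frames [5, 7, 6]
At position 16, page 0 is evicted.

0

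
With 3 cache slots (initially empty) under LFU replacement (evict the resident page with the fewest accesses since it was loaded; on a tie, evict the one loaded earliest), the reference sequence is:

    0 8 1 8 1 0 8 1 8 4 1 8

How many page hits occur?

0 → miss, frames [0]
8 → miss, frames [0, 8]
1 → miss, frames [0, 8, 1]
8 → hit
1 → hit
0 → hit
8 → hit
1 → hit
8 → hit
4 → miss, evict 0, frames [8, 1, 4]
1 → hit
8 → hit
Hits: 8.

8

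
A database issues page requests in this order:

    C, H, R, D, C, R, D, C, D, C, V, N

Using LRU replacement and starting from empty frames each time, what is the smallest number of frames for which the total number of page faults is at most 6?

4

f=1: 12 faults
f=2: 10 faults
f=3: 7 faults
f=4: 6 faults
f=5: 6 faults
f=6: 6 faults
Smallest f with faults ≤ 6 is 4.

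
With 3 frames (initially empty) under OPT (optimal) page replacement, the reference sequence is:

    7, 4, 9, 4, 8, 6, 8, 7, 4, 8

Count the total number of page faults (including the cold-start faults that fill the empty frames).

6

7 → miss, frames [7]
4 → miss, frames [7, 4]
9 → miss, frames [7, 4, 9]
4 → hit
8 → miss, evict 9, frames [7, 4, 8]
6 → miss, evict 4, frames [7, 8, 6]
8 → hit
7 → hit
4 → miss, evict 6, frames [7, 8, 4]
8 → hit
Page faults: 6.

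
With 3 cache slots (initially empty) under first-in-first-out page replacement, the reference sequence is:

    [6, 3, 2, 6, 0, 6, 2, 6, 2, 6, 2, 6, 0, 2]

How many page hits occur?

6 -> fault, frames [6]
3 -> fault, frames [6, 3]
2 -> fault, frames [6, 3, 2]
6 -> hit
0 -> fault, evict 6, frames [3, 2, 0]
6 -> fault, evict 3, frames [2, 0, 6]
2 -> hit
6 -> hit
2 -> hit
6 -> hit
2 -> hit
6 -> hit
0 -> hit
2 -> hit
Hits: 9.

9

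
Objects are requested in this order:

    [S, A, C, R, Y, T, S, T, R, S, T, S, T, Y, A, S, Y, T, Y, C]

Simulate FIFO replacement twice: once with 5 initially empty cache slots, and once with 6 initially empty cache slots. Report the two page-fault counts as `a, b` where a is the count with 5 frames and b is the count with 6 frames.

5 frames: F F F F F F F . . . . . . . F . . . . F → 9 faults.
6 frames: F F F F F F . . . . . . . . . . . . . . → 6 faults.
6 < 9: adding a frame reduced faults, as is typical.

9, 6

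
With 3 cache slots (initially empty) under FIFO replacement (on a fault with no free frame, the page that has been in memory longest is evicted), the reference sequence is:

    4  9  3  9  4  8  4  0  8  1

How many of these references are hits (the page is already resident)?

3

4 → fault, frames (4)
9 → fault, frames (4 9)
3 → fault, frames (4 9 3)
9 → hit
4 → hit
8 → fault, evict 4, frames (9 3 8)
4 → fault, evict 9, frames (3 8 4)
0 → fault, evict 3, frames (8 4 0)
8 → hit
1 → fault, evict 8, frames (4 0 1)
Hits: 3.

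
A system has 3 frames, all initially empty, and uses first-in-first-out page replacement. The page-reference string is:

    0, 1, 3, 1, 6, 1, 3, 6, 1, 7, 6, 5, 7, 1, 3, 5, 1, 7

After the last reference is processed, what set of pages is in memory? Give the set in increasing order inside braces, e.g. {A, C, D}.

0: fault, frames {0}
1: fault, frames {0,1}
3: fault, frames {0,1,3}
1: hit
6: fault, evict 0, frames {1,3,6}
1: hit
3: hit
6: hit
1: hit
7: fault, evict 1, frames {3,6,7}
6: hit
5: fault, evict 3, frames {6,7,5}
7: hit
1: fault, evict 6, frames {7,5,1}
3: fault, evict 7, frames {5,1,3}
5: hit
1: hit
7: fault, evict 5, frames {1,3,7}

{1, 3, 7}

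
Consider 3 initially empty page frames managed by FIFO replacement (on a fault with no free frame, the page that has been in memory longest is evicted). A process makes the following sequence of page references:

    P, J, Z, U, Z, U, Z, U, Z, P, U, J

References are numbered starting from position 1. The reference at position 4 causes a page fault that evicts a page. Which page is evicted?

P

pos 1: P: fault, frames {P}
pos 2: J: fault, frames {P,J}
pos 3: Z: fault, frames {P,J,Z}
pos 4: U: fault, evict P, frames {J,Z,U}
At position 4, page P is evicted.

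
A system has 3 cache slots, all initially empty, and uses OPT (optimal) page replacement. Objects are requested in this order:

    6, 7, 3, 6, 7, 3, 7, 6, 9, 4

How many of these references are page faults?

6 → fault, frames {6}
7 → fault, frames {6,7}
3 → fault, frames {6,7,3}
6 → hit
7 → hit
3 → hit
7 → hit
6 → hit
9 → fault, evict 3, frames {6,7,9}
4 → fault, evict 9, frames {6,7,4}
Page faults: 5.

5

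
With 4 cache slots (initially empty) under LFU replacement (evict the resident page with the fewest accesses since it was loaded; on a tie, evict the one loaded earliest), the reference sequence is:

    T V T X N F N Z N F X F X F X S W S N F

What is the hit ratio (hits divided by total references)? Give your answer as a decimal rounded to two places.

T -> fault, frames [T]
V -> fault, frames [T, V]
T -> hit
X -> fault, frames [T, V, X]
N -> fault, frames [T, V, X, N]
F -> fault, evict V, frames [T, X, N, F]
N -> hit
Z -> fault, evict X, frames [T, N, F, Z]
N -> hit
F -> hit
X -> fault, evict Z, frames [T, N, F, X]
F -> hit
X -> hit
F -> hit
X -> hit
S -> fault, evict T, frames [N, F, X, S]
W -> fault, evict S, frames [N, F, X, W]
S -> fault, evict W, frames [N, F, X, S]
N -> hit
F -> hit
Hits: 10 of 20 references → 10/20 = 0.5000.

0.50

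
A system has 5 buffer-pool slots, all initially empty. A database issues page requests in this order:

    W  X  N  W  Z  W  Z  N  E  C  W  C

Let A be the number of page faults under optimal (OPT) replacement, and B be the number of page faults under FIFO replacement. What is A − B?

-1

Under OPT: F F F . F . . . F F . . → 6 faults.
Under FIFO: F F F . F . . . F F F . → 7 faults.
A − B = 6 − 7 = -1.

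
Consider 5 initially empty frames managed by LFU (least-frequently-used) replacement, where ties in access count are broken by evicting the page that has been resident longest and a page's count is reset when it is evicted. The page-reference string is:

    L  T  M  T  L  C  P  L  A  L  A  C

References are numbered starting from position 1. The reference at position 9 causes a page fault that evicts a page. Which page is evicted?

pos 1: L → fault, frames [L]
pos 2: T → fault, frames [L, T]
pos 3: M → fault, frames [L, T, M]
pos 4: T → hit
pos 5: L → hit
pos 6: C → fault, frames [L, T, M, C]
pos 7: P → fault, frames [L, T, M, C, P]
pos 8: L → hit
pos 9: A → fault, evict M, frames [L, T, C, P, A]
At position 9, page M is evicted.

M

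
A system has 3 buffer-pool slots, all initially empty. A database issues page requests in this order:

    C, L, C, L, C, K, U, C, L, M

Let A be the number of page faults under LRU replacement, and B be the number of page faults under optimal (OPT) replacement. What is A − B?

1

Under LRU: F F . . . F F . F F → 6 faults.
Under OPT: F F . . . F F . . F → 5 faults.
A − B = 6 − 5 = 1.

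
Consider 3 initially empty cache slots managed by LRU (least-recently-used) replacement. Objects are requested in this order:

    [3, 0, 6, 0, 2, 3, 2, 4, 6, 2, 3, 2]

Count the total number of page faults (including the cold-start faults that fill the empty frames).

8

3 → fault, frames {3}
0 → fault, frames {3,0}
6 → fault, frames {3,0,6}
0 → hit
2 → fault, evict 3, frames {6,0,2}
3 → fault, evict 6, frames {0,2,3}
2 → hit
4 → fault, evict 0, frames {3,2,4}
6 → fault, evict 3, frames {2,4,6}
2 → hit
3 → fault, evict 4, frames {6,2,3}
2 → hit
Page faults: 8.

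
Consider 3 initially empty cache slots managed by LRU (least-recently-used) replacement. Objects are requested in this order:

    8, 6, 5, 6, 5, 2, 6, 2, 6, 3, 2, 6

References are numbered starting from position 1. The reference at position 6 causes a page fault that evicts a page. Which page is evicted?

8

pos 1: 8 -> miss, frames [8]
pos 2: 6 -> miss, frames [8, 6]
pos 3: 5 -> miss, frames [8, 6, 5]
pos 4: 6 -> hit
pos 5: 5 -> hit
pos 6: 2 -> miss, evict 8, frames [6, 5, 2]
At position 6, page 8 is evicted.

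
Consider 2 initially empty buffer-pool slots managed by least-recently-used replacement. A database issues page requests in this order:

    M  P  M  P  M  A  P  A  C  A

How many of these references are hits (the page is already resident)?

M → miss, frames [M]
P → miss, frames [M, P]
M → hit
P → hit
M → hit
A → miss, evict P, frames [M, A]
P → miss, evict M, frames [A, P]
A → hit
C → miss, evict P, frames [A, C]
A → hit
Hits: 5.

5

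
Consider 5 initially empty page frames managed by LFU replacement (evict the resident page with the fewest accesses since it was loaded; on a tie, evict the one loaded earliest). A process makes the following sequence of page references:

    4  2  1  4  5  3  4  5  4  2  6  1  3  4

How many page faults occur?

4: fault, frames (4)
2: fault, frames (4 2)
1: fault, frames (4 2 1)
4: hit
5: fault, frames (4 2 1 5)
3: fault, frames (4 2 1 5 3)
4: hit
5: hit
4: hit
2: hit
6: fault, evict 1, frames (4 2 5 3 6)
1: fault, evict 3, frames (4 2 5 6 1)
3: fault, evict 6, frames (4 2 5 1 3)
4: hit
Page faults: 8.

8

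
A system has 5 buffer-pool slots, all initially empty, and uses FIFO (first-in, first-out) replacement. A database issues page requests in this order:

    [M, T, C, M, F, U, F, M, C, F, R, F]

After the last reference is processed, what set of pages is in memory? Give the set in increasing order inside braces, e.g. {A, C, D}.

{C, F, R, T, U}

M -> miss, frames (M)
T -> miss, frames (M T)
C -> miss, frames (M T C)
M -> hit
F -> miss, frames (M T C F)
U -> miss, frames (M T C F U)
F -> hit
M -> hit
C -> hit
F -> hit
R -> miss, evict M, frames (T C F U R)
F -> hit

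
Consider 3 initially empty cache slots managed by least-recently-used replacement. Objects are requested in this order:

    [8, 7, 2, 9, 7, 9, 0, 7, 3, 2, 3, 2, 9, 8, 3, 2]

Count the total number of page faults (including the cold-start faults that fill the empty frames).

11

8 -> miss, frames [8]
7 -> miss, frames [8, 7]
2 -> miss, frames [8, 7, 2]
9 -> miss, evict 8, frames [7, 2, 9]
7 -> hit
9 -> hit
0 -> miss, evict 2, frames [7, 9, 0]
7 -> hit
3 -> miss, evict 9, frames [0, 7, 3]
2 -> miss, evict 0, frames [7, 3, 2]
3 -> hit
2 -> hit
9 -> miss, evict 7, frames [3, 2, 9]
8 -> miss, evict 3, frames [2, 9, 8]
3 -> miss, evict 2, frames [9, 8, 3]
2 -> miss, evict 9, frames [8, 3, 2]
Page faults: 11.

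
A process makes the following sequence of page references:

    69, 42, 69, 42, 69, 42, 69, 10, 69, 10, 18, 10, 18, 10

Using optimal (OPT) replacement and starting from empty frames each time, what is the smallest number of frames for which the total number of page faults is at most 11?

2

f=1: 14 faults
f=2: 4 faults
f=3: 4 faults
f=4: 4 faults
Smallest f with faults ≤ 11 is 2.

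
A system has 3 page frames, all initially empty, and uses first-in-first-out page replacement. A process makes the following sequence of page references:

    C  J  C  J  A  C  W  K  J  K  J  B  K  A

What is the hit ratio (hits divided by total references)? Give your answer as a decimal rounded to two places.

0.43

C -> fault, frames {C}
J -> fault, frames {C,J}
C -> hit
J -> hit
A -> fault, frames {C,J,A}
C -> hit
W -> fault, evict C, frames {J,A,W}
K -> fault, evict J, frames {A,W,K}
J -> fault, evict A, frames {W,K,J}
K -> hit
J -> hit
B -> fault, evict W, frames {K,J,B}
K -> hit
A -> fault, evict K, frames {J,B,A}
Hits: 6 of 14 references → 6/14 = 0.4286.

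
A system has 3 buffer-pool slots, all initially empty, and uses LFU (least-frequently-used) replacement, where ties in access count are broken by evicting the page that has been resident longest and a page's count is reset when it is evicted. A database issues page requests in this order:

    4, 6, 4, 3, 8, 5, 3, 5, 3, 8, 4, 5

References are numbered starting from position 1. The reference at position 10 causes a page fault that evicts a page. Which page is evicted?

4

pos 1: 4: miss, frames {4}
pos 2: 6: miss, frames {4,6}
pos 3: 4: hit
pos 4: 3: miss, frames {4,6,3}
pos 5: 8: miss, evict 6, frames {4,3,8}
pos 6: 5: miss, evict 3, frames {4,8,5}
pos 7: 3: miss, evict 8, frames {4,5,3}
pos 8: 5: hit
pos 9: 3: hit
pos 10: 8: miss, evict 4, frames {5,3,8}
At position 10, page 4 is evicted.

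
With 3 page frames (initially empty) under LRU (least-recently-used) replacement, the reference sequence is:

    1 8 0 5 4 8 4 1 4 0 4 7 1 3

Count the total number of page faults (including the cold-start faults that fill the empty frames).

11

1 → fault, frames {1}
8 → fault, frames {1,8}
0 → fault, frames {1,8,0}
5 → fault, evict 1, frames {8,0,5}
4 → fault, evict 8, frames {0,5,4}
8 → fault, evict 0, frames {5,4,8}
4 → hit
1 → fault, evict 5, frames {8,4,1}
4 → hit
0 → fault, evict 8, frames {1,4,0}
4 → hit
7 → fault, evict 1, frames {0,4,7}
1 → fault, evict 0, frames {4,7,1}
3 → fault, evict 4, frames {7,1,3}
Page faults: 11.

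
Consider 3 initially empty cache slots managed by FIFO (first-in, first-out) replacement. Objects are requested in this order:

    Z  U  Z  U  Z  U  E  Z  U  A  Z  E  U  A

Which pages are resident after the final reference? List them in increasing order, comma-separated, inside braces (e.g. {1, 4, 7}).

{A, U, Z}

Z -> miss, frames {Z}
U -> miss, frames {Z,U}
Z -> hit
U -> hit
Z -> hit
U -> hit
E -> miss, frames {Z,U,E}
Z -> hit
U -> hit
A -> miss, evict Z, frames {U,E,A}
Z -> miss, evict U, frames {E,A,Z}
E -> hit
U -> miss, evict E, frames {A,Z,U}
A -> hit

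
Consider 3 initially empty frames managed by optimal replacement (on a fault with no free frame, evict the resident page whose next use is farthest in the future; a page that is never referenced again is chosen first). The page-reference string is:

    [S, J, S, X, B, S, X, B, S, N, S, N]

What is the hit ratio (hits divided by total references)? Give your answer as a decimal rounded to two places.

0.58

S: fault, frames [S]
J: fault, frames [S, J]
S: hit
X: fault, frames [S, J, X]
B: fault, evict J, frames [S, X, B]
S: hit
X: hit
B: hit
S: hit
N: fault, evict B, frames [S, X, N]
S: hit
N: hit
Hits: 7 of 12 references → 7/12 = 0.5833.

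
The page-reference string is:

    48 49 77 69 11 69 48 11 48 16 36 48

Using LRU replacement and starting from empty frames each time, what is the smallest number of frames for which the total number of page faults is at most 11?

f=1: 12 faults
f=2: 10 faults
f=3: 8 faults
f=4: 8 faults
f=5: 7 faults
f=6: 7 faults
f=7: 7 faults
Smallest f with faults ≤ 11 is 2.

2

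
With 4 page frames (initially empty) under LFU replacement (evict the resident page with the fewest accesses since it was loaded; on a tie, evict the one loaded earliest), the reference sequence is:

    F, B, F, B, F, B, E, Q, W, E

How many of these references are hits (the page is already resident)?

4

F: fault, frames {F}
B: fault, frames {F,B}
F: hit
B: hit
F: hit
B: hit
E: fault, frames {F,B,E}
Q: fault, frames {F,B,E,Q}
W: fault, evict E, frames {F,B,Q,W}
E: fault, evict Q, frames {F,B,W,E}
Hits: 4.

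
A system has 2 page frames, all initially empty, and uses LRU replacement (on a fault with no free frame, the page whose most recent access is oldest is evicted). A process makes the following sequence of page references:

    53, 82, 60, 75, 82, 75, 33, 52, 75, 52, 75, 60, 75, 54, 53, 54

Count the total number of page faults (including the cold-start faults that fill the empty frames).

11

53 → fault, frames [53]
82 → fault, frames [53, 82]
60 → fault, evict 53, frames [82, 60]
75 → fault, evict 82, frames [60, 75]
82 → fault, evict 60, frames [75, 82]
75 → hit
33 → fault, evict 82, frames [75, 33]
52 → fault, evict 75, frames [33, 52]
75 → fault, evict 33, frames [52, 75]
52 → hit
75 → hit
60 → fault, evict 52, frames [75, 60]
75 → hit
54 → fault, evict 60, frames [75, 54]
53 → fault, evict 75, frames [54, 53]
54 → hit
Page faults: 11.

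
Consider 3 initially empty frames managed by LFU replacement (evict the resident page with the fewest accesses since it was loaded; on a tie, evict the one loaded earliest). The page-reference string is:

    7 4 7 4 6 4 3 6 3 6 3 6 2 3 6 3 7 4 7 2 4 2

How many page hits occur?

8

7: miss, frames {7}
4: miss, frames {7,4}
7: hit
4: hit
6: miss, frames {7,4,6}
4: hit
3: miss, evict 6, frames {7,4,3}
6: miss, evict 3, frames {7,4,6}
3: miss, evict 6, frames {7,4,3}
6: miss, evict 3, frames {7,4,6}
3: miss, evict 6, frames {7,4,3}
6: miss, evict 3, frames {7,4,6}
2: miss, evict 6, frames {7,4,2}
3: miss, evict 2, frames {7,4,3}
6: miss, evict 3, frames {7,4,6}
3: miss, evict 6, frames {7,4,3}
7: hit
4: hit
7: hit
2: miss, evict 3, frames {7,4,2}
4: hit
2: hit
Hits: 8.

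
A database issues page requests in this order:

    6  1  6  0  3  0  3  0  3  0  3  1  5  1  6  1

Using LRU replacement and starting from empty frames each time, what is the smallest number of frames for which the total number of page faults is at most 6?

4

f=1: 16 faults
f=2: 7 faults
f=3: 7 faults
f=4: 6 faults
f=5: 5 faults
Smallest f with faults ≤ 6 is 4.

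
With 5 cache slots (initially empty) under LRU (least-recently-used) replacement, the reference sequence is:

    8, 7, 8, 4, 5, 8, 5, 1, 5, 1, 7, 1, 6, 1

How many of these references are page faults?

8 -> miss, frames {8}
7 -> miss, frames {8,7}
8 -> hit
4 -> miss, frames {7,8,4}
5 -> miss, frames {7,8,4,5}
8 -> hit
5 -> hit
1 -> miss, frames {7,4,8,5,1}
5 -> hit
1 -> hit
7 -> hit
1 -> hit
6 -> miss, evict 4, frames {8,5,7,1,6}
1 -> hit
Page faults: 6.

6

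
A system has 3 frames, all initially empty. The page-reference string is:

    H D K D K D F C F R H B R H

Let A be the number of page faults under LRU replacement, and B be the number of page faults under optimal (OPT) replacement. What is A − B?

Under LRU: F F F . . . F F . F F F . . → 8 faults.
Under OPT: F F F . . . F F . F . F . . → 7 faults.
A − B = 8 − 7 = 1.

1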